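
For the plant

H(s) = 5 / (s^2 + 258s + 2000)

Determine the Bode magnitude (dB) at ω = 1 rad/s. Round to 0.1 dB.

Substitute s = j1:
Numerator: 5 = 5 + j0
Denominator: (j1)^2 + 258(j1) + 2000 = 1999 + j258
|N| = √(5² + 0²) ≈ 5, ∠N ≈ 0.00°
|D| = √(1999² + 258²) ≈ 2015.6, ∠D ≈ 7.35°
|H| = 5 / 2015.6 ≈ 0.0024807
Gain = 20 log₁₀(0.0024807) ≈ -52.11 dB

-52.1 dB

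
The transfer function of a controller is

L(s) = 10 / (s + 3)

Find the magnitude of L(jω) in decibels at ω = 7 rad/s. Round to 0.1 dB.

2.4 dB

At s = jω = j7:
pole (s+3): 3 + j7 → |·| = √(3²+7²) = √58 ≈ 7.6158, ∠ = arctan(7/3) ≈ 66.80°
|L| = 10 / 7.6158 ≈ 1.3131
Gain = 20 log₁₀(1.3131) ≈ 2.37 dB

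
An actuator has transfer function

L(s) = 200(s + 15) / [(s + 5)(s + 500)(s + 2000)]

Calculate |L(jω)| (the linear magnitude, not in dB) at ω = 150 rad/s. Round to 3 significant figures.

0.000192

At s = jω = j150:
zero (s+15): 15 + j150 → |·| = √(15²+150²) = √22725 ≈ 150.75, ∠ = arctan(150/15) ≈ 84.29°
pole (s+5): 5 + j150 → |·| = √(5²+150²) = √22525 ≈ 150.08, ∠ = arctan(150/5) ≈ 88.09°
pole (s+500): 500 + j150 → |·| = √(500²+150²) = √272500 ≈ 522.02, ∠ = arctan(150/500) ≈ 16.70°
pole (s+2000): 2000 + j150 → |·| = √(2000²+150²) = √4022500 ≈ 2005.6, ∠ = arctan(150/2000) ≈ 4.29°
|L| = 200 · 150.75 / 1.5713e+08 ≈ 0.00019188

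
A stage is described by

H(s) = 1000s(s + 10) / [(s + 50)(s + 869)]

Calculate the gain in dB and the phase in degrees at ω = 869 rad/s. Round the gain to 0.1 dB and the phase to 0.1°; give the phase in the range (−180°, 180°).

At s = jω = j869:
zero (s+10): 10 + j869 → |·| = √(10²+869²) = √755261 ≈ 869.06, ∠ = arctan(869/10) ≈ 89.34°
zero at origin: s = j869 → |·| = 869, ∠ = 90.00°
pole (s+50): 50 + j869 → |·| = √(50²+869²) = √757661 ≈ 870.44, ∠ = arctan(869/50) ≈ 86.71°
pole (s+869): 869 + j869 → |·| = √(869²+869²) = √1510322 ≈ 1229, ∠ = arctan(869/869) ≈ 45.00°
|H| = 1000 · 7.5521e+05 / 1.0698e+06 ≈ 705.94
Gain = 20 log₁₀(705.94) ≈ 56.98 dB
∠H = 179.34° − 131.71° = 47.63°

57.0 dB, 47.6°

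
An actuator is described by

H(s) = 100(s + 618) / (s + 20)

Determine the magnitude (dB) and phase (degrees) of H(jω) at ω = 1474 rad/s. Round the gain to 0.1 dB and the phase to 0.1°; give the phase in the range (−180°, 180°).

40.7 dB, -22.0°

At s = jω = j1474:
zero (s+618): 618 + j1474 → |·| = √(618²+1474²) = √2554600 ≈ 1598.3, ∠ = arctan(1474/618) ≈ 67.25°
pole (s+20): 20 + j1474 → |·| = √(20²+1474²) = √2173076 ≈ 1474.1, ∠ = arctan(1474/20) ≈ 89.22°
|H| = 100 · 1598.3 / 1474.1 ≈ 108.43
Gain = 20 log₁₀(108.43) ≈ 40.70 dB
∠H = 67.25° − 89.22° = -21.97°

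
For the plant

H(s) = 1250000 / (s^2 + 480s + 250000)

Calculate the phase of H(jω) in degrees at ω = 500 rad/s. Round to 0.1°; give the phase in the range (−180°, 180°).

-90.0°

At s = jω = j500:
quadratic: (j500)² + 480·j500 + 250000 = 0 + j240000 → |·| ≈ 2.4e+05, ∠ ≈ 90.00°
∠H = 0.00° − 90.00° = -90.00°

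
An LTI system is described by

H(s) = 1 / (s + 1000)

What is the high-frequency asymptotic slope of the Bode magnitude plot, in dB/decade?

-20 dB/decade

Each pole contributes −20 dB/decade at high frequency; each zero contributes +20 dB/decade.
Net: 0 zero(s) − 1 pole(s) → -20 dB/decade.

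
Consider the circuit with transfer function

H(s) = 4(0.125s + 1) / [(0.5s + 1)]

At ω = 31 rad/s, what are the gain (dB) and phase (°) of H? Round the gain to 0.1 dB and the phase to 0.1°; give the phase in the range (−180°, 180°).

At ω = 31 rad/s:
zero (1 + j31·0.125) = 1 + j3.875 → |·| ≈ 4.002, ∠ ≈ 75.53°
pole (1 + j31·0.5) = 1 + j15.5 → |·| ≈ 15.532, ∠ ≈ 86.31°
|H| = 4 · 4.002 / (15.532) ≈ 1.0306
Gain = 20 log₁₀(1.0306) ≈ 0.26 dB
∠H = (75.53°) − (86.31°) = -10.78°

0.3 dB, -10.8°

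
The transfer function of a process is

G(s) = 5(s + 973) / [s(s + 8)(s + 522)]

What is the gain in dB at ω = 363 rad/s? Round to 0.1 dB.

At s = jω = j363:
zero (s+973): 973 + j363 → |·| = √(973²+363²) = √1078498 ≈ 1038.5, ∠ = arctan(363/973) ≈ 20.46°
pole (s+8): 8 + j363 → |·| = √(8²+363²) = √131833 ≈ 363.09, ∠ = arctan(363/8) ≈ 88.74°
pole (s+522): 522 + j363 → |·| = √(522²+363²) = √404253 ≈ 635.81, ∠ = arctan(363/522) ≈ 34.81°
pole at origin: |s| = 363, ∠ = 90.00° (in denominator)
|G| = 5 · 1038.5 / 8.3801e+07 ≈ 6.1962e-05
Gain = 20 log₁₀(6.1962e-05) ≈ -84.16 dB

-84.2 dB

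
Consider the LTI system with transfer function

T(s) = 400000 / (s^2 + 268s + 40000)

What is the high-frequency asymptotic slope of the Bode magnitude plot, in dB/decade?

Each pole contributes −20 dB/decade at high frequency; each zero contributes +20 dB/decade.
Net: 0 zero(s) − 2 pole(s) → -40 dB/decade.

-40 dB/decade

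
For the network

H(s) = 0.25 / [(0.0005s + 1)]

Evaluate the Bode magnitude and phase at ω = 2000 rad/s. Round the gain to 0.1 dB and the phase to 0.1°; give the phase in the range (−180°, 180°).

-15.1 dB, -45.0°

At ω = 2000 rad/s:
pole (1 + j2000·0.0005) = 1 + j1 → |·| ≈ 1.4142, ∠ ≈ 45.00°
|H| = 0.25 · 1 / (1.4142) ≈ 0.17678
Gain = 20 log₁₀(0.17678) ≈ -15.05 dB
∠H = (0°) − (45.00°) = -45.00°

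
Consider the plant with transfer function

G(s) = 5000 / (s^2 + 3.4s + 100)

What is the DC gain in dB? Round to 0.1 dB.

34.0 dB

G(0) = 5000 / 100 = 50
20 log₁₀(50) ≈ 33.98 dB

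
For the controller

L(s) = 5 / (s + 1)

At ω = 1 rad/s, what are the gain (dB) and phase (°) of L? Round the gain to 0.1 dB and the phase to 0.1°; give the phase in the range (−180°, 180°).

11.0 dB, -45.0°

Substitute s = j1:
Numerator: 5 = 5 + j0
Denominator: (j1) + 1 = 1 + j1
|N| = √(5² + 0²) ≈ 5, ∠N ≈ 0.00°
|D| = √(1² + 1²) ≈ 1.4142, ∠D ≈ 45.00°
|L| = 5 / 1.4142 ≈ 3.5356
Gain = 20 log₁₀(3.5356) ≈ 10.97 dB
∠L = 0.00° − 45.00° = -45.00°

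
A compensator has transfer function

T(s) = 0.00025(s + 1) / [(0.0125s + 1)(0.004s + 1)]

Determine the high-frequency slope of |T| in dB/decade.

-20 dB/decade

Each pole contributes −20 dB/decade at high frequency; each zero contributes +20 dB/decade.
Net: 1 zero(s) − 2 pole(s) → -20 dB/decade.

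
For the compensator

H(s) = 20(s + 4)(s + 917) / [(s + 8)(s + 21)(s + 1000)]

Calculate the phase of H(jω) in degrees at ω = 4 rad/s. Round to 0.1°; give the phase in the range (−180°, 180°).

7.7°

At s = jω = j4:
zero (s+4): 4 + j4 → |·| = √(4²+4²) = √32 ≈ 5.6569, ∠ = arctan(4/4) ≈ 45.00°
zero (s+917): 917 + j4 → |·| = √(917²+4²) = √840905 ≈ 917.01, ∠ = arctan(4/917) ≈ 0.25°
pole (s+8): 8 + j4 → |·| = √(8²+4²) = √80 ≈ 8.9443, ∠ = arctan(4/8) ≈ 26.57°
pole (s+21): 21 + j4 → |·| = √(21²+4²) = √457 ≈ 21.378, ∠ = arctan(4/21) ≈ 10.78°
pole (s+1000): 1000 + j4 → |·| = √(1000²+4²) = √1000016 ≈ 1000, ∠ = arctan(4/1000) ≈ 0.23°
∠H = 45.25° − 37.58° = 7.67°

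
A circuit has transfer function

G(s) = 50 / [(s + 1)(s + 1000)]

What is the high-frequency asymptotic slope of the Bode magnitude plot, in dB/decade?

Each pole contributes −20 dB/decade at high frequency; each zero contributes +20 dB/decade.
Net: 0 zero(s) − 2 pole(s) → -40 dB/decade.

-40 dB/decade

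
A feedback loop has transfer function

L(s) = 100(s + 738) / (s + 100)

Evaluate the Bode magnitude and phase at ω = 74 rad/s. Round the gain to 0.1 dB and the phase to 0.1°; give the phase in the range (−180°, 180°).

At s = jω = j74:
zero (s+738): 738 + j74 → |·| = √(738²+74²) = √550120 ≈ 741.7, ∠ = arctan(74/738) ≈ 5.73°
pole (s+100): 100 + j74 → |·| = √(100²+74²) = √15476 ≈ 124.4, ∠ = arctan(74/100) ≈ 36.50°
|L| = 100 · 741.7 / 124.4 ≈ 596.22
Gain = 20 log₁₀(596.22) ≈ 55.51 dB
∠L = 5.73° − 36.50° = -30.77°

55.5 dB, -30.8°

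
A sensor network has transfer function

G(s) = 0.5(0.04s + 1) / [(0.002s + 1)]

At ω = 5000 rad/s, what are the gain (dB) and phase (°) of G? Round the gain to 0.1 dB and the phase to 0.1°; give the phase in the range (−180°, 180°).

At ω = 5000 rad/s:
zero (1 + j5000·0.04) = 1 + j200 → |·| ≈ 200, ∠ ≈ 89.71°
pole (1 + j5000·0.002) = 1 + j10 → |·| ≈ 10.05, ∠ ≈ 84.29°
|G| = 0.5 · 200 / (10.05) ≈ 9.9502
Gain = 20 log₁₀(9.9502) ≈ 19.96 dB
∠G = (89.71°) − (84.29°) = 5.42°

20.0 dB, 5.4°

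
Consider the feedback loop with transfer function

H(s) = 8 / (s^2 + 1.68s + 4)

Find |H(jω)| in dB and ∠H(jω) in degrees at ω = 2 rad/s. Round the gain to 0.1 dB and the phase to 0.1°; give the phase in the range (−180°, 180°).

At s = jω = j2:
quadratic: (j2)² + 1.68·j2 + 4 = 0 + j3.36 → |·| ≈ 3.36, ∠ ≈ 90.00°
|H| = 8 / 3.36 ≈ 2.381
Gain = 20 log₁₀(2.381) ≈ 7.54 dB
∠H = 0.00° − 90.00° = -90.00°

7.5 dB, -90.0°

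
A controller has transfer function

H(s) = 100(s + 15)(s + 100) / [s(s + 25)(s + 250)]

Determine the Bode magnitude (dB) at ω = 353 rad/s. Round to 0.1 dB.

At s = jω = j353:
zero (s+15): 15 + j353 → |·| = √(15²+353²) = √124834 ≈ 353.32, ∠ = arctan(353/15) ≈ 87.57°
zero (s+100): 100 + j353 → |·| = √(100²+353²) = √134609 ≈ 366.89, ∠ = arctan(353/100) ≈ 74.18°
pole (s+25): 25 + j353 → |·| = √(25²+353²) = √125234 ≈ 353.88, ∠ = arctan(353/25) ≈ 85.95°
pole (s+250): 250 + j353 → |·| = √(250²+353²) = √187109 ≈ 432.56, ∠ = arctan(353/250) ≈ 54.69°
pole at origin: |s| = 353, ∠ = 90.00° (in denominator)
|H| = 100 · 1.2963e+05 / 5.4035e+07 ≈ 0.2399
Gain = 20 log₁₀(0.2399) ≈ -12.40 dB

-12.4 dB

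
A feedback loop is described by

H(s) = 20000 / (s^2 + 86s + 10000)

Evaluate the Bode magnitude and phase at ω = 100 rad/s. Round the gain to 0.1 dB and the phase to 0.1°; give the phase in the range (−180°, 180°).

At s = jω = j100:
quadratic: (j100)² + 86·j100 + 10000 = 0 + j8600 → |·| ≈ 8600, ∠ ≈ 90.00°
|H| = 20000 / 8600 ≈ 2.3256
Gain = 20 log₁₀(2.3256) ≈ 7.33 dB
∠H = 0.00° − 90.00° = -90.00°

7.3 dB, -90.0°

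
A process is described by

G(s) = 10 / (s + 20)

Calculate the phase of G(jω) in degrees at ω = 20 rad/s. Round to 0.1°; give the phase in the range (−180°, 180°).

-45.0°

Substitute s = j20:
Numerator: 10 = 10 + j0
Denominator: (j20) + 20 = 20 + j20
|N| = √(10² + 0²) ≈ 10, ∠N ≈ 0.00°
|D| = √(20² + 20²) ≈ 28.284, ∠D ≈ 45.00°
∠G = 0.00° − 45.00° = -45.00°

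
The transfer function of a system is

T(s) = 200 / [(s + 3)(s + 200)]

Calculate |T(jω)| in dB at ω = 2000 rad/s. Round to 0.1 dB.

-86.1 dB

At s = jω = j2000:
pole (s+3): 3 + j2000 → |·| = √(3²+2000²) = √4000009 ≈ 2000, ∠ = arctan(2000/3) ≈ 89.91°
pole (s+200): 200 + j2000 → |·| = √(200²+2000²) = √4040000 ≈ 2010, ∠ = arctan(2000/200) ≈ 84.29°
|T| = 200 / 4.02e+06 ≈ 4.9751e-05
Gain = 20 log₁₀(4.9751e-05) ≈ -86.06 dB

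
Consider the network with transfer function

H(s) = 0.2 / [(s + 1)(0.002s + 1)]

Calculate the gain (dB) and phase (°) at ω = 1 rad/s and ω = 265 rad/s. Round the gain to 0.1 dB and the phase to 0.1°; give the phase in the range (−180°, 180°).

ω = 1: -17.0 dB, -45.1°; ω = 265: -63.5 dB, -117.7°

At ω = 1 rad/s:
pole (1 + j1·1) = 1 + j1 → |·| ≈ 1.4142, ∠ ≈ 45.00°
pole (1 + j1·0.002) = 1 + j0.002 → |·| ≈ 1, ∠ ≈ 0.11°
|H| = 0.2 · 1 / (1.4142 · 1) ≈ 0.14142
Gain = 20 log₁₀(0.14142) ≈ -16.99 dB
∠H = (0°) − (45.00° + 0.11°) = -45.11°

At ω = 265 rad/s:
pole (1 + j265·1) = 1 + j265 → |·| ≈ 265, ∠ ≈ 89.78°
pole (1 + j265·0.002) = 1 + j0.53 → |·| ≈ 1.1318, ∠ ≈ 27.92°
|H| = 0.2 · 1 / (265 · 1.1318) ≈ 0.00066683
Gain = 20 log₁₀(0.00066683) ≈ -63.52 dB
∠H = (0°) − (89.78° + 27.92°) = -117.70°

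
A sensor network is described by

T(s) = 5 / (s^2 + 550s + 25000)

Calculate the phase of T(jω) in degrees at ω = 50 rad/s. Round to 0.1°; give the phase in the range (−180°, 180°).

-50.7°

Substitute s = j50:
Numerator: 5 = 5 + j0
Denominator: (j50)^2 + 550(j50) + 25000 = 22500 + j27500
|N| = √(5² + 0²) ≈ 5, ∠N ≈ 0.00°
|D| = √(22500² + 27500²) ≈ 35532, ∠D ≈ 50.71°
∠T = 0.00° − 50.71° = -50.71°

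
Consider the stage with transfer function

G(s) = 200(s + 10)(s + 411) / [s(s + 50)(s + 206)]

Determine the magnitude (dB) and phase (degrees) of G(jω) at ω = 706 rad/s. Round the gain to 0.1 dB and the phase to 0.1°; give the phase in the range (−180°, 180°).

-10.1 dB, -100.7°

At s = jω = j706:
zero (s+10): 10 + j706 → |·| = √(10²+706²) = √498536 ≈ 706.07, ∠ = arctan(706/10) ≈ 89.19°
zero (s+411): 411 + j706 → |·| = √(411²+706²) = √667357 ≈ 816.92, ∠ = arctan(706/411) ≈ 59.79°
pole (s+50): 50 + j706 → |·| = √(50²+706²) = √500936 ≈ 707.77, ∠ = arctan(706/50) ≈ 85.95°
pole (s+206): 206 + j706 → |·| = √(206²+706²) = √540872 ≈ 735.44, ∠ = arctan(706/206) ≈ 73.73°
pole at origin: |s| = 706, ∠ = 90.00° (in denominator)
|G| = 200 · 5.768e+05 / 3.6749e+08 ≈ 0.31391
Gain = 20 log₁₀(0.31391) ≈ -10.06 dB
∠G = 148.98° − 249.68° = -100.70°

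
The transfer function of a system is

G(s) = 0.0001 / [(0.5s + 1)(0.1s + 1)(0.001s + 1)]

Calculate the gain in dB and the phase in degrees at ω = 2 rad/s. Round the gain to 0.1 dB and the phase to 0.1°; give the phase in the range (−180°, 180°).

-83.2 dB, -56.4°

At ω = 2 rad/s:
pole (1 + j2·0.5) = 1 + j1 → |·| ≈ 1.4142, ∠ ≈ 45.00°
pole (1 + j2·0.1) = 1 + j0.2 → |·| ≈ 1.0198, ∠ ≈ 11.31°
pole (1 + j2·0.001) = 1 + j0.002 → |·| ≈ 1, ∠ ≈ 0.11°
|G| = 0.0001 · 1 / (1.4142 · 1.0198 · 1) ≈ 6.9338e-05
Gain = 20 log₁₀(6.9338e-05) ≈ -83.18 dB
∠G = (0°) − (45.00° + 11.31° + 0.11°) = -56.42°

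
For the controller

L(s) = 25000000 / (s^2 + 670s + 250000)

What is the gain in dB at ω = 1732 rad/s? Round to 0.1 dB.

At s = jω = j1732:
quadratic: (j1732)² + 670·j1732 + 250000 = -2749824 + j1160440 → |·| ≈ 2.9847e+06, ∠ ≈ 157.12°
|L| = 25000000 / 2.9847e+06 ≈ 8.3761
Gain = 20 log₁₀(8.3761) ≈ 18.46 dB

18.5 dB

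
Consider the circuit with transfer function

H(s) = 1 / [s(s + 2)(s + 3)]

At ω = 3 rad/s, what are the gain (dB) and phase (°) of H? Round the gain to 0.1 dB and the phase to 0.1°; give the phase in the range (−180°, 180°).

-33.2 dB, 168.7°

At s = jω = j3:
pole (s+2): 2 + j3 → |·| = √(2²+3²) = √13 ≈ 3.6056, ∠ = arctan(3/2) ≈ 56.31°
pole (s+3): 3 + j3 → |·| = √(3²+3²) = √18 ≈ 4.2426, ∠ = arctan(3/3) ≈ 45.00°
pole at origin: |s| = 3, ∠ = 90.00° (in denominator)
|H| = 1 / 45.891 ≈ 0.021791
Gain = 20 log₁₀(0.021791) ≈ -33.23 dB
∠H = 0.00° − 191.31° = -191.31° ≡ 168.69° (principal value)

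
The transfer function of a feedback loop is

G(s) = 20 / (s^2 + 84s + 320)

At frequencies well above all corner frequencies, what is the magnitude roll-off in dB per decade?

-40 dB/decade

Each pole contributes −20 dB/decade at high frequency; each zero contributes +20 dB/decade.
Net: 0 zero(s) − 2 pole(s) → -40 dB/decade.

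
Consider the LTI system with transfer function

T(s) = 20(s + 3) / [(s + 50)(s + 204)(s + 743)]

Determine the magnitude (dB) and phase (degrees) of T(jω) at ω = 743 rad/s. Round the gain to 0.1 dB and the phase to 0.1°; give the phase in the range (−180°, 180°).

-92.2 dB, -116.0°

At s = jω = j743:
zero (s+3): 3 + j743 → |·| = √(3²+743²) = √552058 ≈ 743.01, ∠ = arctan(743/3) ≈ 89.77°
pole (s+50): 50 + j743 → |·| = √(50²+743²) = √554549 ≈ 744.68, ∠ = arctan(743/50) ≈ 86.15°
pole (s+204): 204 + j743 → |·| = √(204²+743²) = √593665 ≈ 770.5, ∠ = arctan(743/204) ≈ 74.65°
pole (s+743): 743 + j743 → |·| = √(743²+743²) = √1104098 ≈ 1050.8, ∠ = arctan(743/743) ≈ 45.00°
|T| = 20 · 743.01 / 6.0292e+08 ≈ 2.4647e-05
Gain = 20 log₁₀(2.4647e-05) ≈ -92.16 dB
∠T = 89.77° − 205.80° = -116.03°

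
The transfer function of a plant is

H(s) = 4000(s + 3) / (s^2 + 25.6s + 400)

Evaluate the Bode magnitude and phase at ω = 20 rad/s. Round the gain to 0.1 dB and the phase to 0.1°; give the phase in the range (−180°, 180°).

At s = jω = j20:
zero (s+3): 3 + j20 → |·| = √(3²+20²) = √409 ≈ 20.224, ∠ = arctan(20/3) ≈ 81.47°
quadratic: (j20)² + 25.6·j20 + 400 = 0 + j512 → |·| ≈ 512, ∠ ≈ 90.00°
|H| = 4000 · 20.224 / 512 ≈ 158
Gain = 20 log₁₀(158) ≈ 43.97 dB
∠H = 81.47° − 90.00° = -8.53°

44.0 dB, -8.5°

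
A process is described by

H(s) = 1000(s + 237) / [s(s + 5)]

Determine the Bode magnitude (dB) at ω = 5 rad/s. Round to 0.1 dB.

At s = jω = j5:
zero (s+237): 237 + j5 → |·| = √(237²+5²) = √56194 ≈ 237.05, ∠ = arctan(5/237) ≈ 1.21°
pole (s+5): 5 + j5 → |·| = √(5²+5²) = √50 ≈ 7.0711, ∠ = arctan(5/5) ≈ 45.00°
pole at origin: |s| = 5, ∠ = 90.00° (in denominator)
|H| = 1000 · 237.05 / 35.355 ≈ 6704.9
Gain = 20 log₁₀(6704.9) ≈ 76.53 dB

76.5 dB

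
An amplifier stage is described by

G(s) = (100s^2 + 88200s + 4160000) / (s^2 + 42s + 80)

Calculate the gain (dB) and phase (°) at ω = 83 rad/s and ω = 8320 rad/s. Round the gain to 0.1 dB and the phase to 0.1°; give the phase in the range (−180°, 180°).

ω = 83: 60.5 dB, -88.3°; ω = 8320: 40.0 dB, -5.8°

Substitute s = j83:
Numerator: 100(j83)^2 + 88200(j83) + 4160000 = 3471100 + j7320600
Denominator: (j83)^2 + 42(j83) + 80 = -6809 + j3486
|N| = √(3471100² + 7320600²) ≈ 8.1018e+06, ∠N ≈ 64.63°
|D| = √(6809² + 3486²) ≈ 7649.5, ∠D ≈ 152.89°
|G| = 8.1018e+06 / 7649.5 ≈ 1059.1
Gain = 20 log₁₀(1059.1) ≈ 60.50 dB
∠G = 64.63° − 152.89° = -88.26°

Substitute s = j8320:
Numerator: 100(j8320)^2 + 88200(j8320) + 4160000 = -6918080000 + j733824000
Denominator: (j8320)^2 + 42(j8320) + 80 = -69222320 + j349440
|N| = √(6918080000² + 733824000²) ≈ 6.9569e+09, ∠N ≈ 173.95°
|D| = √(69222320² + 349440²) ≈ 6.9223e+07, ∠D ≈ 179.71°
|G| = 6.9569e+09 / 6.9223e+07 ≈ 100.5
Gain = 20 log₁₀(100.5) ≈ 40.04 dB
∠G = 173.95° − 179.71° = -5.76°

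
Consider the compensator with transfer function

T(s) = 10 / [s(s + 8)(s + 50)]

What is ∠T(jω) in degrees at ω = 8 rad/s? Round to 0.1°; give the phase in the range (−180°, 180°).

-144.1°

At s = jω = j8:
pole (s+8): 8 + j8 → |·| = √(8²+8²) = √128 ≈ 11.314, ∠ = arctan(8/8) ≈ 45.00°
pole (s+50): 50 + j8 → |·| = √(50²+8²) = √2564 ≈ 50.636, ∠ = arctan(8/50) ≈ 9.09°
pole at origin: |s| = 8, ∠ = 90.00° (in denominator)
∠T = 0.00° − 144.09° = -144.09°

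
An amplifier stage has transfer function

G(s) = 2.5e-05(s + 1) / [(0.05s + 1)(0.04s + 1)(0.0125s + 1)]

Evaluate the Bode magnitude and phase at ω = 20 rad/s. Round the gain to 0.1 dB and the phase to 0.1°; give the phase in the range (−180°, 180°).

At ω = 20 rad/s:
zero (1 + j20·1) = 1 + j20 → |·| ≈ 20.025, ∠ ≈ 87.14°
pole (1 + j20·0.05) = 1 + j1 → |·| ≈ 1.4142, ∠ ≈ 45.00°
pole (1 + j20·0.04) = 1 + j0.8 → |·| ≈ 1.2806, ∠ ≈ 38.66°
pole (1 + j20·0.0125) = 1 + j0.25 → |·| ≈ 1.0308, ∠ ≈ 14.04°
|G| = 2.5e-05 · 20.025 / (1.4142 · 1.2806 · 1.0308) ≈ 0.00026817
Gain = 20 log₁₀(0.00026817) ≈ -71.43 dB
∠G = (87.14°) − (45.00° + 38.66° + 14.04°) = -10.56°

-71.4 dB, -10.6°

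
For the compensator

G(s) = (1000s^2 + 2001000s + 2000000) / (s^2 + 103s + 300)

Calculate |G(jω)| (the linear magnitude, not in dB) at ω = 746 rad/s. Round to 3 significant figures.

2.84e+03

Substitute s = j746:
Numerator: 1000(j746)^2 + 2001000(j746) + 2000000 = -554516000 + j1492746000
Denominator: (j746)^2 + 103(j746) + 300 = -556216 + j76838
|N| = √(554516000² + 1492746000²) ≈ 1.5924e+09, ∠N ≈ 110.38°
|D| = √(556216² + 76838²) ≈ 5.615e+05, ∠D ≈ 172.13°
|G| = 1.5924e+09 / 5.615e+05 ≈ 2836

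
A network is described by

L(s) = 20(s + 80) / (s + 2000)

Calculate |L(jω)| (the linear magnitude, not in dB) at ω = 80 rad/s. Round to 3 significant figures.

1.13

At s = jω = j80:
zero (s+80): 80 + j80 → |·| = √(80²+80²) = √12800 ≈ 113.14, ∠ = arctan(80/80) ≈ 45.00°
pole (s+2000): 2000 + j80 → |·| = √(2000²+80²) = √4006400 ≈ 2001.6, ∠ = arctan(80/2000) ≈ 2.29°
|L| = 20 · 113.14 / 2001.6 ≈ 1.1305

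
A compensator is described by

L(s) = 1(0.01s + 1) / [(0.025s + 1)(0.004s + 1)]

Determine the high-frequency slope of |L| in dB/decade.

Each pole contributes −20 dB/decade at high frequency; each zero contributes +20 dB/decade.
Net: 1 zero(s) − 2 pole(s) → -20 dB/decade.

-20 dB/decade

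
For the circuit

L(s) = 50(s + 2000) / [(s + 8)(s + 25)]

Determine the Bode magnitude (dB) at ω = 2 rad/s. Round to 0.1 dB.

At s = jω = j2:
zero (s+2000): 2000 + j2 → |·| = √(2000²+2²) = √4000004 ≈ 2000, ∠ = arctan(2/2000) ≈ 0.06°
pole (s+8): 8 + j2 → |·| = √(8²+2²) = √68 ≈ 8.2462, ∠ = arctan(2/8) ≈ 14.04°
pole (s+25): 25 + j2 → |·| = √(25²+2²) = √629 ≈ 25.08, ∠ = arctan(2/25) ≈ 4.57°
|L| = 50 · 2000 / 206.81 ≈ 483.54
Gain = 20 log₁₀(483.54) ≈ 53.69 dB

53.7 dB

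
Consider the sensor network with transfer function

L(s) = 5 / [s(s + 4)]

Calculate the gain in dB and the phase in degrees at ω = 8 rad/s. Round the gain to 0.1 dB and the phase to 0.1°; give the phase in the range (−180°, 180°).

-23.1 dB, -153.4°

At s = jω = j8:
pole (s+4): 4 + j8 → |·| = √(4²+8²) = √80 ≈ 8.9443, ∠ = arctan(8/4) ≈ 63.43°
pole at origin: |s| = 8, ∠ = 90.00° (in denominator)
|L| = 5 / 71.554 ≈ 0.069877
Gain = 20 log₁₀(0.069877) ≈ -23.11 dB
∠L = 0.00° − 153.43° = -153.43°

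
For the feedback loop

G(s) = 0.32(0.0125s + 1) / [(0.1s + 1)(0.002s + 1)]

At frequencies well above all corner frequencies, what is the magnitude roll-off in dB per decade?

-20 dB/decade

Each pole contributes −20 dB/decade at high frequency; each zero contributes +20 dB/decade.
Net: 1 zero(s) − 2 pole(s) → -20 dB/decade.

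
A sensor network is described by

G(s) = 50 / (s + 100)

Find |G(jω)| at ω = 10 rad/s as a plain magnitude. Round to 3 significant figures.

Substitute s = j10:
Numerator: 50 = 50 + j0
Denominator: (j10) + 100 = 100 + j10
|N| = √(50² + 0²) ≈ 50, ∠N ≈ 0.00°
|D| = √(100² + 10²) ≈ 100.5, ∠D ≈ 5.71°
|G| = 50 / 100.5 ≈ 0.49751

0.498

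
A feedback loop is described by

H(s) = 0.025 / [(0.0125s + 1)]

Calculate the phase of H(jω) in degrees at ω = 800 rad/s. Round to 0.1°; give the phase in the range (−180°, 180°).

-84.3°

At ω = 800 rad/s:
pole (1 + j800·0.0125) = 1 + j10 → |·| ≈ 10.05, ∠ ≈ 84.29°
∠H = (0°) − (84.29°) = -84.29°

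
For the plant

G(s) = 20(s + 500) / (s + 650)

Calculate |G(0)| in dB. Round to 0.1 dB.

G(0) = 20·500 / (650) ≈ 15.385
20 log₁₀(15.385) ≈ 23.74 dB

23.7 dB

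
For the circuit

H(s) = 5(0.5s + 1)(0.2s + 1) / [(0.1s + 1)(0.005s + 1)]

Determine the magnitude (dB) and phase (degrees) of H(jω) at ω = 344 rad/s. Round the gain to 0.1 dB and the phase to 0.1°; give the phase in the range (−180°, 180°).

At ω = 344 rad/s:
zero (1 + j344·0.5) = 1 + j172 → |·| ≈ 172, ∠ ≈ 89.67°
zero (1 + j344·0.2) = 1 + j68.8 → |·| ≈ 68.807, ∠ ≈ 89.17°
pole (1 + j344·0.1) = 1 + j34.4 → |·| ≈ 34.415, ∠ ≈ 88.33°
pole (1 + j344·0.005) = 1 + j1.72 → |·| ≈ 1.9896, ∠ ≈ 59.83°
|H| = 5 · 172 · 68.807 / (34.415 · 1.9896) ≈ 864.21
Gain = 20 log₁₀(864.21) ≈ 58.73 dB
∠H = (89.67° + 89.17°) − (88.33° + 59.83°) = 30.68°

58.7 dB, 30.7°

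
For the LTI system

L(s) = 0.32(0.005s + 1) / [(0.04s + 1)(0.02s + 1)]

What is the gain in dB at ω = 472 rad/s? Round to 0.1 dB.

-46.8 dB

At ω = 472 rad/s:
zero (1 + j472·0.005) = 1 + j2.36 → |·| ≈ 2.5631, ∠ ≈ 67.04°
pole (1 + j472·0.04) = 1 + j18.88 → |·| ≈ 18.906, ∠ ≈ 86.97°
pole (1 + j472·0.02) = 1 + j9.44 → |·| ≈ 9.4928, ∠ ≈ 83.95°
|L| = 0.32 · 2.5631 / (18.906 · 9.4928) ≈ 0.0045701
Gain = 20 log₁₀(0.0045701) ≈ -46.80 dB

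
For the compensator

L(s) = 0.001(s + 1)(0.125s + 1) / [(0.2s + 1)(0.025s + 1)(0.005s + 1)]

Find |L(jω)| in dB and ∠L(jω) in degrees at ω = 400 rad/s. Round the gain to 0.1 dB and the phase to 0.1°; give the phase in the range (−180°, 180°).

-39.1 dB, -58.3°

At ω = 400 rad/s:
zero (1 + j400·1) = 1 + j400 → |·| ≈ 400, ∠ ≈ 89.86°
zero (1 + j400·0.125) = 1 + j50 → |·| ≈ 50.01, ∠ ≈ 88.85°
pole (1 + j400·0.2) = 1 + j80 → |·| ≈ 80.006, ∠ ≈ 89.28°
pole (1 + j400·0.025) = 1 + j10 → |·| ≈ 10.05, ∠ ≈ 84.29°
pole (1 + j400·0.005) = 1 + j2 → |·| ≈ 2.2361, ∠ ≈ 63.43°
|L| = 0.001 · 400 · 50.01 / (80.006 · 10.05 · 2.2361) ≈ 0.011126
Gain = 20 log₁₀(0.011126) ≈ -39.07 dB
∠L = (89.86° + 88.85°) − (89.28° + 84.29° + 63.43°) = -58.29°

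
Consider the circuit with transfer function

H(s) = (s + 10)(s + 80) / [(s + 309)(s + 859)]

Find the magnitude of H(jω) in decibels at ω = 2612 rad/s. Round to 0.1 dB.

At s = jω = j2612:
zero (s+10): 10 + j2612 → |·| = √(10²+2612²) = √6822644 ≈ 2612, ∠ = arctan(2612/10) ≈ 89.78°
zero (s+80): 80 + j2612 → |·| = √(80²+2612²) = √6828944 ≈ 2613.2, ∠ = arctan(2612/80) ≈ 88.25°
pole (s+309): 309 + j2612 → |·| = √(309²+2612²) = √6918025 ≈ 2630.2, ∠ = arctan(2612/309) ≈ 83.25°
pole (s+859): 859 + j2612 → |·| = √(859²+2612²) = √7560425 ≈ 2749.6, ∠ = arctan(2612/859) ≈ 71.80°
|H| = 1 · 6.8257e+06 / 7.232e+06 ≈ 0.94382
Gain = 20 log₁₀(0.94382) ≈ -0.50 dB

-0.5 dB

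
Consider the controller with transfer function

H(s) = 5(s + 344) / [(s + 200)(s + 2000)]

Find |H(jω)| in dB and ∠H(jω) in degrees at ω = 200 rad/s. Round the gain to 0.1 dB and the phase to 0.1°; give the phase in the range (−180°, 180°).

At s = jω = j200:
zero (s+344): 344 + j200 → |·| = √(344²+200²) = √158336 ≈ 397.91, ∠ = arctan(200/344) ≈ 30.17°
pole (s+200): 200 + j200 → |·| = √(200²+200²) = √80000 ≈ 282.84, ∠ = arctan(200/200) ≈ 45.00°
pole (s+2000): 2000 + j200 → |·| = √(2000²+200²) = √4040000 ≈ 2010, ∠ = arctan(200/2000) ≈ 5.71°
|H| = 5 · 397.91 / 5.6851e+05 ≈ 0.0034996
Gain = 20 log₁₀(0.0034996) ≈ -49.12 dB
∠H = 30.17° − 50.71° = -20.54°

-49.1 dB, -20.5°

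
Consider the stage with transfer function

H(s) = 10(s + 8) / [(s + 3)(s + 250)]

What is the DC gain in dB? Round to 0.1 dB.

-19.4 dB

H(0) = 10·8 / (3·250) ≈ 0.10667
20 log₁₀(0.10667) ≈ -19.44 dB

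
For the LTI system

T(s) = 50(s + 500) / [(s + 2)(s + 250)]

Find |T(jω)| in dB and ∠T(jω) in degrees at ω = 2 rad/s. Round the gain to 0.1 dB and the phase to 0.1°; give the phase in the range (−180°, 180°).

At s = jω = j2:
zero (s+500): 500 + j2 → |·| = √(500²+2²) = √250004 ≈ 500, ∠ = arctan(2/500) ≈ 0.23°
pole (s+2): 2 + j2 → |·| = √(2²+2²) = √8 ≈ 2.8284, ∠ = arctan(2/2) ≈ 45.00°
pole (s+250): 250 + j2 → |·| = √(250²+2²) = √62504 ≈ 250.01, ∠ = arctan(2/250) ≈ 0.46°
|T| = 50 · 500 / 707.13 ≈ 35.354
Gain = 20 log₁₀(35.354) ≈ 30.97 dB
∠T = 0.23° − 45.46° = -45.23°

31.0 dB, -45.2°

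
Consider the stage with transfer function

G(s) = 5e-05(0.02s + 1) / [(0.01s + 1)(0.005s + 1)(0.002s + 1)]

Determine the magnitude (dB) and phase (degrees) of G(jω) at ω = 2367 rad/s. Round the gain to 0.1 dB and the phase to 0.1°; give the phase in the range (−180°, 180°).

At ω = 2367 rad/s:
zero (1 + j2367·0.02) = 1 + j47.34 → |·| ≈ 47.351, ∠ ≈ 88.79°
pole (1 + j2367·0.01) = 1 + j23.67 → |·| ≈ 23.691, ∠ ≈ 87.58°
pole (1 + j2367·0.005) = 1 + j11.835 → |·| ≈ 11.877, ∠ ≈ 85.17°
pole (1 + j2367·0.002) = 1 + j4.734 → |·| ≈ 4.8385, ∠ ≈ 78.07°
|G| = 5e-05 · 47.351 / (23.691 · 11.877 · 4.8385) ≈ 1.739e-06
Gain = 20 log₁₀(1.739e-06) ≈ -115.19 dB
∠G = (88.79°) − (87.58° + 85.17° + 78.07°) = -162.03°

-115.2 dB, -162.0°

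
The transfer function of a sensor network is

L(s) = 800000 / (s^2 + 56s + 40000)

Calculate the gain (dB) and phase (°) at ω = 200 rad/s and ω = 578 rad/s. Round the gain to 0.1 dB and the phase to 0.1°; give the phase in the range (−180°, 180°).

ω = 200: 37.1 dB, -90.0°; ω = 578: 8.6 dB, -173.7°

At s = jω = j200:
quadratic: (j200)² + 56·j200 + 40000 = 0 + j11200 → |·| ≈ 11200, ∠ ≈ 90.00°
|L| = 800000 / 11200 ≈ 71.429
Gain = 20 log₁₀(71.429) ≈ 37.08 dB
∠L = 0.00° − 90.00° = -90.00°

At s = jω = j578:
quadratic: (j578)² + 56·j578 + 40000 = -294084 + j32368 → |·| ≈ 2.9586e+05, ∠ ≈ 173.72°
|L| = 800000 / 2.9586e+05 ≈ 2.704
Gain = 20 log₁₀(2.704) ≈ 8.64 dB
∠L = 0.00° − 173.72° = -173.72°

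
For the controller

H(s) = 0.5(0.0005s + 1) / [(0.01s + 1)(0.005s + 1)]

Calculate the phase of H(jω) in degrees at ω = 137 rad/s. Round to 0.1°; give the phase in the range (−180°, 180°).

At ω = 137 rad/s:
zero (1 + j137·0.0005) = 1 + j0.0685 → |·| ≈ 1.0023, ∠ ≈ 3.92°
pole (1 + j137·0.01) = 1 + j1.37 → |·| ≈ 1.6961, ∠ ≈ 53.87°
pole (1 + j137·0.005) = 1 + j0.685 → |·| ≈ 1.2121, ∠ ≈ 34.41°
∠H = (3.92°) − (53.87° + 34.41°) = -84.36°

-84.4°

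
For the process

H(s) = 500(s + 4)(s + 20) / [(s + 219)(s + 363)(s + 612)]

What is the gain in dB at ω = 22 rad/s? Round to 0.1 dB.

At s = jω = j22:
zero (s+4): 4 + j22 → |·| = √(4²+22²) = √500 ≈ 22.361, ∠ = arctan(22/4) ≈ 79.70°
zero (s+20): 20 + j22 → |·| = √(20²+22²) = √884 ≈ 29.732, ∠ = arctan(22/20) ≈ 47.73°
pole (s+219): 219 + j22 → |·| = √(219²+22²) = √48445 ≈ 220.1, ∠ = arctan(22/219) ≈ 5.74°
pole (s+363): 363 + j22 → |·| = √(363²+22²) = √132253 ≈ 363.67, ∠ = arctan(22/363) ≈ 3.47°
pole (s+612): 612 + j22 → |·| = √(612²+22²) = √375028 ≈ 612.4, ∠ = arctan(22/612) ≈ 2.06°
|H| = 500 · 664.84 / 4.9019e+07 ≈ 0.0067815
Gain = 20 log₁₀(0.0067815) ≈ -43.37 dB

-43.4 dB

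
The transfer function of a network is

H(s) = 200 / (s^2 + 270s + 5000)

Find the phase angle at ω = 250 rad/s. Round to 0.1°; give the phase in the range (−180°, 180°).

Substitute s = j250:
Numerator: 200 = 200 + j0
Denominator: (j250)^2 + 270(j250) + 5000 = -57500 + j67500
|N| = √(200² + 0²) ≈ 200, ∠N ≈ 0.00°
|D| = √(57500² + 67500²) ≈ 88671, ∠D ≈ 130.43°
∠H = 0.00° − 130.43° = -130.43°

-130.4°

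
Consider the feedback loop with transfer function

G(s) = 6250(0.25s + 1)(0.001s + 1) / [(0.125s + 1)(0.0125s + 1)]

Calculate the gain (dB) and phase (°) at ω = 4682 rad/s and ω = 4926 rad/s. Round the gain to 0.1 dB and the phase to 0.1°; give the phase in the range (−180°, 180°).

ω = 4682: 60.2 dB, -11.0°; ω = 4926: 60.2 dB, -10.5°

At ω = 4682 rad/s:
zero (1 + j4682·0.25) = 1 + j1170.5 → |·| ≈ 1170.5, ∠ ≈ 89.95°
zero (1 + j4682·0.001) = 1 + j4.682 → |·| ≈ 4.7876, ∠ ≈ 77.94°
pole (1 + j4682·0.125) = 1 + j585.25 → |·| ≈ 585.25, ∠ ≈ 89.90°
pole (1 + j4682·0.0125) = 1 + j58.525 → |·| ≈ 58.534, ∠ ≈ 89.02°
|G| = 6250 · 1170.5 · 4.7876 / (585.25 · 58.534) ≈ 1022.4
Gain = 20 log₁₀(1022.4) ≈ 60.19 dB
∠G = (89.95° + 77.94°) − (89.90° + 89.02°) = -11.03°

At ω = 4926 rad/s:
zero (1 + j4926·0.25) = 1 + j1231.5 → |·| ≈ 1231.5, ∠ ≈ 89.95°
zero (1 + j4926·0.001) = 1 + j4.926 → |·| ≈ 5.0265, ∠ ≈ 78.52°
pole (1 + j4926·0.125) = 1 + j615.75 → |·| ≈ 615.75, ∠ ≈ 89.91°
pole (1 + j4926·0.0125) = 1 + j61.575 → |·| ≈ 61.583, ∠ ≈ 89.07°
|G| = 6250 · 1231.5 · 5.0265 / (615.75 · 61.583) ≈ 1020.3
Gain = 20 log₁₀(1020.3) ≈ 60.17 dB
∠G = (89.95° + 78.52°) − (89.91° + 89.07°) = -10.51°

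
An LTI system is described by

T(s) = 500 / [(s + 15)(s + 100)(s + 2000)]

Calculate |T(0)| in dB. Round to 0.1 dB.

T(0) = 500 / (15·100·2000) ≈ 0.00016667
20 log₁₀(0.00016667) ≈ -75.56 dB

-75.6 dB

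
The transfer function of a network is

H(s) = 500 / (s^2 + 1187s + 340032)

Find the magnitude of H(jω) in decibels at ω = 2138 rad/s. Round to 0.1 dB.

Substitute s = j2138:
Numerator: 500 = 500 + j0
Denominator: (j2138)^2 + 1187(j2138) + 340032 = -4231012 + j2537806
|N| = √(500² + 0²) ≈ 500, ∠N ≈ 0.00°
|D| = √(4231012² + 2537806²) ≈ 4.9338e+06, ∠D ≈ 149.04°
|H| = 500 / 4.9338e+06 ≈ 0.00010134
Gain = 20 log₁₀(0.00010134) ≈ -79.88 dB

-79.9 dB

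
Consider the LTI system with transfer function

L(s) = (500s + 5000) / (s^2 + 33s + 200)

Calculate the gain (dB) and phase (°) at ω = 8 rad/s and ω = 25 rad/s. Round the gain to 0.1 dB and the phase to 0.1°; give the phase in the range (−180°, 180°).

Substitute s = j8:
Numerator: 500(j8) + 5000 = 5000 + j4000
Denominator: (j8)^2 + 33(j8) + 200 = 136 + j264
|N| = √(5000² + 4000²) ≈ 6403.1, ∠N ≈ 38.66°
|D| = √(136² + 264²) ≈ 296.97, ∠D ≈ 62.74°
|L| = 6403.1 / 296.97 ≈ 21.561
Gain = 20 log₁₀(21.561) ≈ 26.67 dB
∠L = 38.66° − 62.74° = -24.08°

Substitute s = j25:
Numerator: 500(j25) + 5000 = 5000 + j12500
Denominator: (j25)^2 + 33(j25) + 200 = -425 + j825
|N| = √(5000² + 12500²) ≈ 13463, ∠N ≈ 68.20°
|D| = √(425² + 825²) ≈ 928.04, ∠D ≈ 117.26°
|L| = 13463 / 928.04 ≈ 14.507
Gain = 20 log₁₀(14.507) ≈ 23.23 dB
∠L = 68.20° − 117.26° = -49.06°

ω = 8: 26.7 dB, -24.1°; ω = 25: 23.2 dB, -49.1°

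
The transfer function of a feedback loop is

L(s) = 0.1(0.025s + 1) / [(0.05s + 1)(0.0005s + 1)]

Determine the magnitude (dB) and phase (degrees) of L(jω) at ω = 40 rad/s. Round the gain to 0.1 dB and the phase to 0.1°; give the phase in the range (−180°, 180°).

-24.0 dB, -19.6°

At ω = 40 rad/s:
zero (1 + j40·0.025) = 1 + j1 → |·| ≈ 1.4142, ∠ ≈ 45.00°
pole (1 + j40·0.05) = 1 + j2 → |·| ≈ 2.2361, ∠ ≈ 63.43°
pole (1 + j40·0.0005) = 1 + j0.02 → |·| ≈ 1.0002, ∠ ≈ 1.15°
|L| = 0.1 · 1.4142 / (2.2361 · 1.0002) ≈ 0.063231
Gain = 20 log₁₀(0.063231) ≈ -23.98 dB
∠L = (45.00°) − (63.43° + 1.15°) = -19.58°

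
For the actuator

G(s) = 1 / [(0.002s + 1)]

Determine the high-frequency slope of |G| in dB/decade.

Each pole contributes −20 dB/decade at high frequency; each zero contributes +20 dB/decade.
Net: 0 zero(s) − 1 pole(s) → -20 dB/decade.

-20 dB/decade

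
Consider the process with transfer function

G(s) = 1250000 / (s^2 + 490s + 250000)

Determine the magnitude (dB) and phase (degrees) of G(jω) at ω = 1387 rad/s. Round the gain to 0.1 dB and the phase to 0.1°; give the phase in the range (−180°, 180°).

At s = jω = j1387:
quadratic: (j1387)² + 490·j1387 + 250000 = -1673769 + j679630 → |·| ≈ 1.8065e+06, ∠ ≈ 157.90°
|G| = 1250000 / 1.8065e+06 ≈ 0.69195
Gain = 20 log₁₀(0.69195) ≈ -3.20 dB
∠G = 0.00° − 157.90° = -157.90°

-3.2 dB, -157.9°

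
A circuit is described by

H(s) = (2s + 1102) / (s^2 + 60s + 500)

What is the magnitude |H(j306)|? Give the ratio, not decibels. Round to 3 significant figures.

0.0133

Substitute s = j306:
Numerator: 2(j306) + 1102 = 1102 + j612
Denominator: (j306)^2 + 60(j306) + 500 = -93136 + j18360
|N| = √(1102² + 612²) ≈ 1260.5, ∠N ≈ 29.05°
|D| = √(93136² + 18360²) ≈ 94928, ∠D ≈ 168.85°
|H| = 1260.5 / 94928 ≈ 0.013278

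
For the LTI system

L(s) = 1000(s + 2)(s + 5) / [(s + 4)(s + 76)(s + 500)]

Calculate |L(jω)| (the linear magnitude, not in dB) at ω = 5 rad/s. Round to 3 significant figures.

0.156

At s = jω = j5:
zero (s+2): 2 + j5 → |·| = √(2²+5²) = √29 ≈ 5.3852, ∠ = arctan(5/2) ≈ 68.20°
zero (s+5): 5 + j5 → |·| = √(5²+5²) = √50 ≈ 7.0711, ∠ = arctan(5/5) ≈ 45.00°
pole (s+4): 4 + j5 → |·| = √(4²+5²) = √41 ≈ 6.4031, ∠ = arctan(5/4) ≈ 51.34°
pole (s+76): 76 + j5 → |·| = √(76²+5²) = √5801 ≈ 76.164, ∠ = arctan(5/76) ≈ 3.76°
pole (s+500): 500 + j5 → |·| = √(500²+5²) = √250025 ≈ 500.02, ∠ = arctan(5/500) ≈ 0.57°
|L| = 1000 · 38.079 / 2.4385e+05 ≈ 0.15616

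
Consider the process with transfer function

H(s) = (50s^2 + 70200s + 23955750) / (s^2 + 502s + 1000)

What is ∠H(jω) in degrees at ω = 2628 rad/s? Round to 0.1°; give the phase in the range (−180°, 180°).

Substitute s = j2628:
Numerator: 50(j2628)^2 + 70200(j2628) + 23955750 = -321363450 + j184485600
Denominator: (j2628)^2 + 502(j2628) + 1000 = -6905384 + j1319256
|N| = √(321363450² + 184485600²) ≈ 3.7055e+08, ∠N ≈ 150.14°
|D| = √(6905384² + 1319256²) ≈ 7.0303e+06, ∠D ≈ 169.18°
∠H = 150.14° − 169.18° = -19.04°

-19.0°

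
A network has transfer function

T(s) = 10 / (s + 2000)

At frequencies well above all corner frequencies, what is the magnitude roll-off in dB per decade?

Each pole contributes −20 dB/decade at high frequency; each zero contributes +20 dB/decade.
Net: 0 zero(s) − 1 pole(s) → -20 dB/decade.

-20 dB/decade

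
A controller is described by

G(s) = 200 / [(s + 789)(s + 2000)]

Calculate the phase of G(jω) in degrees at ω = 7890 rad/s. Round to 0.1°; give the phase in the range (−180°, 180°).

At s = jω = j7890:
pole (s+789): 789 + j7890 → |·| = √(789²+7890²) = √62874621 ≈ 7929.4, ∠ = arctan(7890/789) ≈ 84.29°
pole (s+2000): 2000 + j7890 → |·| = √(2000²+7890²) = √66252100 ≈ 8139.5, ∠ = arctan(7890/2000) ≈ 75.78°
∠G = 0.00° − 160.07° = -160.07°

-160.1°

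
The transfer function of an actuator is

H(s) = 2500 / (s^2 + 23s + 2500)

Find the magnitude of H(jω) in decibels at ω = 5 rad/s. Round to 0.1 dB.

At s = jω = j5:
quadratic: (j5)² + 23·j5 + 2500 = 2475 + j115 → |·| ≈ 2477.7, ∠ ≈ 2.66°
|H| = 2500 / 2477.7 ≈ 1.009
Gain = 20 log₁₀(1.009) ≈ 0.08 dB

0.1 dB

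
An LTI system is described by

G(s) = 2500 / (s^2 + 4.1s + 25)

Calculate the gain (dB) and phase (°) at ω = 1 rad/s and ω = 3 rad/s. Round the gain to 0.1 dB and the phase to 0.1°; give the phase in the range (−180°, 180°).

At s = jω = j1:
quadratic: (j1)² + 4.1·j1 + 25 = 24 + j4.1 → |·| ≈ 24.348, ∠ ≈ 9.69°
|G| = 2500 / 24.348 ≈ 102.68
Gain = 20 log₁₀(102.68) ≈ 40.23 dB
∠G = 0.00° − 9.69° = -9.69°

At s = jω = j3:
quadratic: (j3)² + 4.1·j3 + 25 = 16 + j12.3 → |·| ≈ 20.181, ∠ ≈ 37.55°
|G| = 2500 / 20.181 ≈ 123.88
Gain = 20 log₁₀(123.88) ≈ 41.86 dB
∠G = 0.00° − 37.55° = -37.55°

ω = 1: 40.2 dB, -9.7°; ω = 3: 41.9 dB, -37.6°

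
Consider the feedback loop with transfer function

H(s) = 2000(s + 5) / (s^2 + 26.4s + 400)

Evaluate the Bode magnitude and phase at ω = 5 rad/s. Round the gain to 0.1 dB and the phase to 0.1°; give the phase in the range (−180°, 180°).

At s = jω = j5:
zero (s+5): 5 + j5 → |·| = √(5²+5²) = √50 ≈ 7.0711, ∠ = arctan(5/5) ≈ 45.00°
quadratic: (j5)² + 26.4·j5 + 400 = 375 + j132 → |·| ≈ 397.55, ∠ ≈ 19.39°
|H| = 2000 · 7.0711 / 397.55 ≈ 35.573
Gain = 20 log₁₀(35.573) ≈ 31.02 dB
∠H = 45.00° − 19.39° = 25.61°

31.0 dB, 25.6°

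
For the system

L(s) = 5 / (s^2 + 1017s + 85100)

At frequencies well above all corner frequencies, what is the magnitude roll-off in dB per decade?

-40 dB/decade

Each pole contributes −20 dB/decade at high frequency; each zero contributes +20 dB/decade.
Net: 0 zero(s) − 2 pole(s) → -40 dB/decade.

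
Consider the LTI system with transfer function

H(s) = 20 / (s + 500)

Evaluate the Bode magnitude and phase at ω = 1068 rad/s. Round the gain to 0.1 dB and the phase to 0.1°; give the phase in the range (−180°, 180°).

At s = jω = j1068:
pole (s+500): 500 + j1068 → |·| = √(500²+1068²) = √1390624 ≈ 1179.2, ∠ = arctan(1068/500) ≈ 64.91°
|H| = 20 / 1179.2 ≈ 0.016961
Gain = 20 log₁₀(0.016961) ≈ -35.41 dB
∠H = 0.00° − 64.91° = -64.91°

-35.4 dB, -64.9°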